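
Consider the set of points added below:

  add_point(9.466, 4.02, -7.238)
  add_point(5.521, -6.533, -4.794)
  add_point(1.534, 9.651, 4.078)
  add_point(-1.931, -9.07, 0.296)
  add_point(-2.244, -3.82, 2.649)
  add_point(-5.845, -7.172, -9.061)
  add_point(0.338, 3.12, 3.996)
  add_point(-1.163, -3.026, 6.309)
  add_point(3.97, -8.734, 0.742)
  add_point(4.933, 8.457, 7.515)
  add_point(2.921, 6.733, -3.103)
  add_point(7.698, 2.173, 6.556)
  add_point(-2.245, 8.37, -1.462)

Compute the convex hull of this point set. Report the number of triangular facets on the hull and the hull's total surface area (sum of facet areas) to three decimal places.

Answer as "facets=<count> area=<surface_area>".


Hull vertices (10/13): indices [0, 1, 2, 3, 5, 7, 8, 9, 11, 12].

Facet areas (half cross-product norm):
  f1: (p12, p0, p5) → 116.5588
  f2: (p12, p2, p0) → 46.8652
  f3: (p1, p0, p5) → 66.9879
  f4: (p1, p11, p0) → 75.0586
  f5: (p9, p2, p0) → 37.0588
  f6: (p9, p11, p0) → 48.5158
  f7: (p7, p12, p2) → 44.3400
  f8: (p7, p9, p2) → 32.0233
  f9: (p7, p3, p5) → 37.1397
  f10: (p7, p12, p5) → 108.0976
  f11: (p7, p9, p11) → 35.3701
  f12: (p8, p3, p5) → 27.5300
  f13: (p8, p1, p5) → 37.3505
  f14: (p8, p1, p11) → 39.7188
  f15: (p8, p7, p3) → 24.9449
  f16: (p8, p7, p11) → 48.1872
Σ area = 825.747

Check V−E+F: 10 − 24 + 16 = 2.

facets=16 area=825.747


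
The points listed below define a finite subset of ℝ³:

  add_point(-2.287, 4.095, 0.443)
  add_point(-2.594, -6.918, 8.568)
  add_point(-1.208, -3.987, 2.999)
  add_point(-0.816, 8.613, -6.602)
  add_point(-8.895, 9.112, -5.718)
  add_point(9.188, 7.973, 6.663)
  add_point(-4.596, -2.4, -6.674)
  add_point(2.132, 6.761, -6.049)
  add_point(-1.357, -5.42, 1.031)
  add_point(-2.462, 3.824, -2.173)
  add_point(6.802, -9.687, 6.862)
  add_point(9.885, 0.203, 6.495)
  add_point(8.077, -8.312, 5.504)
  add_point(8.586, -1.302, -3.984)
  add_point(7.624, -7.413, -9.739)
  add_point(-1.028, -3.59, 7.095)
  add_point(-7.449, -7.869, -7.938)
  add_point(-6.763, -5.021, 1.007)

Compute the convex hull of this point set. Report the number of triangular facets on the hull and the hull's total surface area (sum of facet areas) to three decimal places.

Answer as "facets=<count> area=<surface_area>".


facets=20 area=1221.958

Hull vertices (12/18): indices [1, 3, 4, 5, 7, 10, 11, 12, 13, 14, 16, 17].

Per-facet area ½‖(b−a)×(c−a)‖:
  f1: (p16, p14, p4) → 130.1933
  f2: (p5, p1, p4) → 190.8053
  f3: (p5, p1, p11) → 51.6928
  f4: (p10, p1, p11) → 51.5220
  f5: (p10, p16, p1) → 85.3447
  f6: (p10, p16, p14) → 125.5350
  f7: (p17, p1, p4) → 54.7919
  f8: (p17, p16, p4) → 73.5679
  f9: (p17, p16, p1) → 25.9168
  f10: (p3, p14, p4) → 63.5793
  f11: (p3, p5, p4) → 58.1169
  f12: (p13, p14, p11) → 27.9079
  f13: (p13, p5, p11) → 41.1374
  f14: (p12, p14, p11) → 66.7900
  f15: (p12, p10, p11) → 7.9211
  f16: (p12, p10, p14) → 14.0955
  f17: (p7, p3, p5) → 22.3065
  f18: (p7, p13, p5) → 70.2949
  f19: (p7, p3, p14) → 18.7639
  f20: (p7, p13, p14) → 41.6746
Σ area = 1221.958

Euler characteristic 12−30+20 = 2 ✓


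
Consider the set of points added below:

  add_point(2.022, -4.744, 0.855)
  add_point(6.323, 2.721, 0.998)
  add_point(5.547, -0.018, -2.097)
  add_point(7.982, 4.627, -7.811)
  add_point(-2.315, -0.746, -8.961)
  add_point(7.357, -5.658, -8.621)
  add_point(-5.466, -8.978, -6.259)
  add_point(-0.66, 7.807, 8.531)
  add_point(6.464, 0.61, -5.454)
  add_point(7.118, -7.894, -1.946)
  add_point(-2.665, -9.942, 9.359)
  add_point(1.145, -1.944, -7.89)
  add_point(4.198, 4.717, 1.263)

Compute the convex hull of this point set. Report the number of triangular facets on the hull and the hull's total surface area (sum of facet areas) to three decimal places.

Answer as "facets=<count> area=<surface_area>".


facets=12 area=881.485

8 of the 13 inputs are extreme points: [1, 3, 4, 5, 6, 7, 9, 10].

Facet areas (half cross-product norm):
  f1: (p10, p7, p6) → 141.5970
  f2: (p9, p10, p6) → 93.1381
  f3: (p4, p7, p6) → 88.9555
  f4: (p4, p7, p3) → 106.1951
  f5: (p5, p9, p6) → 45.5304
  f6: (p5, p9, p3) → 35.3033
  f7: (p5, p4, p6) → 49.7327
  f8: (p5, p4, p3) → 51.5504
  f9: (p1, p10, p7) → 96.3074
  f10: (p1, p9, p10) → 82.7670
  f11: (p1, p7, p3) → 39.9233
  f12: (p1, p9, p3) → 50.4847
Σ area = 881.485

Euler: V−E+F = 8−18+12 = 2.


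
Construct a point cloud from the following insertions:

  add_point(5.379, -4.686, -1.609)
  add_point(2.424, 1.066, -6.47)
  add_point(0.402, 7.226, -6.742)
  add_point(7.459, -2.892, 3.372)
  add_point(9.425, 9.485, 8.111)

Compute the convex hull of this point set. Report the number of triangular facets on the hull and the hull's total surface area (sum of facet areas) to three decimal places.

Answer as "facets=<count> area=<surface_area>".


facets=6 area=312.179

Extreme-point indices: [0, 1, 2, 3, 4] — 5 of 5 on the boundary.

Facet areas (half cross-product norm):
  f1: (p1, p4, p2) → 56.7066
  f2: (p1, p0, p2) → 15.2482
  f3: (p1, p0, p4) → 70.5336
  f4: (p3, p4, p2) → 102.0509
  f5: (p3, p0, p2) → 38.8372
  f6: (p3, p0, p4) → 28.8024
Σ area = 312.179

Check V−E+F: 5 − 9 + 6 = 2.


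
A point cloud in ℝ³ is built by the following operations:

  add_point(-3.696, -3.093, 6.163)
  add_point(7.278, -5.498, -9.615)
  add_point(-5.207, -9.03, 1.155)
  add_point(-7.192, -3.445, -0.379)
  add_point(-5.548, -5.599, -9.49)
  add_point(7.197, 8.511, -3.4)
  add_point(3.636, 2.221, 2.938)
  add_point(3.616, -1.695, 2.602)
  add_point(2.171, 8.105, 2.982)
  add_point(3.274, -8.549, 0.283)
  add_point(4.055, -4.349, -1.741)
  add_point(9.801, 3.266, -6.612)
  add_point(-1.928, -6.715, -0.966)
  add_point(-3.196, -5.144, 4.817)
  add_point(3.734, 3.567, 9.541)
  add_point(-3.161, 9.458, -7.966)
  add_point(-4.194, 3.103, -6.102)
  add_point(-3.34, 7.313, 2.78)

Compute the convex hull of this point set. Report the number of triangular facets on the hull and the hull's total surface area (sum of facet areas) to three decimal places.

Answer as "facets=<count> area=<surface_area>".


facets=22 area=1012.895

Points on the hull: [0, 1, 2, 3, 4, 5, 8, 9, 11, 13, 14, 15, 17] (13 of 18).

Triangle areas on the boundary:
  f1: (p4, p15, p3) → 69.6628
  f2: (p17, p15, p3) → 64.7649
  f3: (p5, p15, p11) → 36.9375
  f4: (p5, p14, p11) → 46.0651
  f5: (p1, p15, p11) → 68.7148
  f6: (p1, p4, p15) → 96.9545
  f7: (p8, p17, p14) → 22.4171
  f8: (p8, p5, p14) → 27.7717
  f9: (p8, p17, p15) → 30.5280
  f10: (p8, p5, p15) → 44.8008
  f11: (p9, p14, p11) → 108.0369
  f12: (p9, p1, p11) → 53.1920
  f13: (p2, p4, p3) → 29.0912
  f14: (p2, p1, p4) → 71.7510
  f15: (p2, p9, p1) → 41.9844
  f16: (p13, p9, p14) → 51.9213
  f17: (p13, p2, p9) → 23.0567
  f18: (p0, p17, p14) → 49.0861
  f19: (p0, p13, p14) → 11.0182
  f20: (p0, p17, p3) → 39.7261
  f21: (p0, p2, p3) → 21.4582
  f22: (p0, p13, p2) → 3.9562
Σ area = 1012.895

Check V−E+F: 13 − 33 + 22 = 2.


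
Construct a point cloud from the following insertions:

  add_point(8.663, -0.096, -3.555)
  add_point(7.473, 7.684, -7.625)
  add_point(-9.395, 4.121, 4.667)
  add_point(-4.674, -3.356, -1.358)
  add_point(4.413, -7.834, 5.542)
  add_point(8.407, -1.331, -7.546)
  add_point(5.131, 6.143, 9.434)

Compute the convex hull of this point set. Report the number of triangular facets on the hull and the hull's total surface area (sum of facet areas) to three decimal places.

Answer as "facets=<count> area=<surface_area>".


Hull vertices (7/7): indices [0, 1, 2, 3, 4, 5, 6].

Triangle areas on the boundary:
  f1: (p6, p4, p2) → 108.2904
  f2: (p6, p4, p0) → 83.9108
  f3: (p1, p6, p2) → 131.4572
  f4: (p1, p6, p0) → 65.7287
  f5: (p3, p4, p2) → 63.2247
  f6: (p3, p1, p2) → 93.7914
  f7: (p5, p4, p0) → 23.2199
  f8: (p5, p3, p4) → 83.0262
  f9: (p5, p1, p0) → 18.2156
  f10: (p5, p3, p1) → 66.1373
Σ area = 737.002

Check V−E+F: 7 − 15 + 10 = 2.

facets=10 area=737.002


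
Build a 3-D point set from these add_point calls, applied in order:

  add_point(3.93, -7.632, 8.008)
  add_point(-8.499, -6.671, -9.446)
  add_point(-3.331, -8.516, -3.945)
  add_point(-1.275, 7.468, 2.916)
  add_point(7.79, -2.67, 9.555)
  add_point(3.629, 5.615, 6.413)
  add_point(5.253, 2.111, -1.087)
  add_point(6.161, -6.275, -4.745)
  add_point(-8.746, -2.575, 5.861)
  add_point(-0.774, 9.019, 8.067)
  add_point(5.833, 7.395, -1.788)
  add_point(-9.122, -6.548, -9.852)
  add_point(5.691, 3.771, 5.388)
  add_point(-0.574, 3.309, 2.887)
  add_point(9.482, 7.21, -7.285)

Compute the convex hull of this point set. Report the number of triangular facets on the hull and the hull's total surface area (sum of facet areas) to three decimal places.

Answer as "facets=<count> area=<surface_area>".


12 of the 15 inputs are extreme points: [0, 1, 2, 3, 4, 5, 7, 8, 9, 11, 12, 14].

Triangle areas on the boundary:
  f1: (p8, p4, p9) → 98.6770
  f2: (p3, p14, p11) → 150.0976
  f3: (p3, p9, p14) → 32.2312
  f4: (p3, p8, p11) → 104.2179
  f5: (p3, p8, p9) → 34.6744
  f6: (p7, p14, p11) → 111.8602
  f7: (p7, p4, p14) → 104.3626
  f8: (p5, p9, p14) → 37.8048
  f9: (p5, p4, p9) → 19.5091
  f10: (p2, p8, p11) → 53.3925
  f11: (p12, p4, p14) → 42.7996
  f12: (p12, p5, p14) → 18.8180
  f13: (p12, p5, p4) → 10.1005
  f14: (p1, p7, p11) → 1.8633
  f15: (p1, p2, p11) → 0.7133
  f16: (p1, p2, p7) → 32.1696
  f17: (p0, p7, p4) → 42.0817
  f18: (p0, p2, p7) → 61.3241
  f19: (p0, p8, p4) → 42.6097
  f20: (p0, p2, p8) → 78.5170
Σ area = 1077.824

Euler: V−E+F = 12−30+20 = 2.

facets=20 area=1077.824


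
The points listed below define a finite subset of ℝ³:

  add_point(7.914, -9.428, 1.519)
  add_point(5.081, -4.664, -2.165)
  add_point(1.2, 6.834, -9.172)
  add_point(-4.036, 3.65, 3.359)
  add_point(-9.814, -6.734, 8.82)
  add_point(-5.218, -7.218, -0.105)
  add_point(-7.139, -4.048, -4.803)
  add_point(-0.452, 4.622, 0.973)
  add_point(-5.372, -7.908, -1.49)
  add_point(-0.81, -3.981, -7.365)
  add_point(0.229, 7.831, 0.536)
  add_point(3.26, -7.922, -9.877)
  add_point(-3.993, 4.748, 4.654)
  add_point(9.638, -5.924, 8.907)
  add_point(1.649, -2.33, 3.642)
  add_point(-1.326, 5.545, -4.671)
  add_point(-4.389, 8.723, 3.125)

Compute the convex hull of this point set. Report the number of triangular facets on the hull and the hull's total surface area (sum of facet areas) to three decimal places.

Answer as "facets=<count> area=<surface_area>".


Extreme-point indices: [0, 2, 4, 6, 8, 10, 11, 12, 13, 16] — 10 of 17 on the boundary.

Area of each hull facet:
  f1: (p6, p16, p4) → 102.8240
  f2: (p12, p13, p4) → 116.6927
  f3: (p12, p16, p4) → 14.8221
  f4: (p12, p16, p13) → 26.7538
  f5: (p0, p13, p4) → 79.2141
  f6: (p10, p16, p13) → 47.0797
  f7: (p2, p6, p11) → 81.2015
  f8: (p2, p6, p16) → 89.6529
  f9: (p2, p10, p16) → 21.4575
  f10: (p2, p10, p13) → 86.6603
  f11: (p2, p0, p13) → 84.3647
  f12: (p2, p0, p11) → 91.7216
  f13: (p8, p0, p11) → 69.3011
  f14: (p8, p6, p11) → 31.7990
  f15: (p8, p0, p4) → 75.9120
  f16: (p8, p6, p4) → 28.3738
Σ area = 1047.831

Check V−E+F: 10 − 24 + 16 = 2.

facets=16 area=1047.831


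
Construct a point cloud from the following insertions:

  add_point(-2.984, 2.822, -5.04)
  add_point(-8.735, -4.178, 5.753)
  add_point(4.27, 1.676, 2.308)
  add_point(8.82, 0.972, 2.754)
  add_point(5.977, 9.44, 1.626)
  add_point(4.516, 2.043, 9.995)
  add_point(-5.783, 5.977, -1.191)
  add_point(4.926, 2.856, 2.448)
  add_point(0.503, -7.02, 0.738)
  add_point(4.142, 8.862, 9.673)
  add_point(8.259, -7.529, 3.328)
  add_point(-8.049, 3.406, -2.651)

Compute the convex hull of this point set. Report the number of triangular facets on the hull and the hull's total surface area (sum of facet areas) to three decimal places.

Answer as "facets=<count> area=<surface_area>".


Points on the hull: [0, 1, 3, 4, 5, 6, 8, 9, 10, 11] (10 of 12).

Area of each hull facet:
  f1: (p0, p4, p3) → 57.2942
  f2: (p9, p4, p3) → 36.9882
  f3: (p10, p0, p3) → 60.5254
  f4: (p6, p0, p4) → 35.4767
  f5: (p6, p9, p4) → 52.0350
  f6: (p6, p9, p1) → 94.4802
  f7: (p8, p10, p1) → 32.9608
  f8: (p8, p10, p0) → 42.8604
  f9: (p5, p9, p3) → 28.8400
  f10: (p5, p10, p3) → 36.2310
  f11: (p5, p9, p1) → 48.8732
  f12: (p5, p10, p1) → 91.3786
  f13: (p11, p6, p1) → 20.6614
  f14: (p11, p6, p0) → 9.9728
  f15: (p11, p8, p1) → 60.2586
  f16: (p11, p8, p0) → 33.2509
Σ area = 742.087

Check V−E+F: 10 − 24 + 16 = 2.

facets=16 area=742.087


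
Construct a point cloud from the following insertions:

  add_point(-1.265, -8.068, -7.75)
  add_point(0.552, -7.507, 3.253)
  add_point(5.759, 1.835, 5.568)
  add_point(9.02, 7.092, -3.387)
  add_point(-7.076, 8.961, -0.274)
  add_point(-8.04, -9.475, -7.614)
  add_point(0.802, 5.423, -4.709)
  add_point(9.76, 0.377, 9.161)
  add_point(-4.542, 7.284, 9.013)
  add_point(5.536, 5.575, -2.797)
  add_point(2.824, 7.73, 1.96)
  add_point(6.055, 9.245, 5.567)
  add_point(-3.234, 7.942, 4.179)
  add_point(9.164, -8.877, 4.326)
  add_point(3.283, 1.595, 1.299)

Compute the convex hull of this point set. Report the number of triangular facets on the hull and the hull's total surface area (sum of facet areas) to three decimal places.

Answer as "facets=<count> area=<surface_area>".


facets=16 area=1098.762

10 of the 15 inputs are extreme points: [0, 1, 3, 4, 5, 6, 7, 8, 11, 13].

Area of each hull facet:
  f1: (p8, p11, p7) → 57.8539
  f2: (p13, p0, p5) → 43.6433
  f3: (p6, p0, p5) → 45.5647
  f4: (p1, p8, p7) → 99.7178
  f5: (p1, p13, p7) → 45.9270
  f6: (p1, p8, p5) → 114.1397
  f7: (p1, p13, p5) → 45.3642
  f8: (p4, p8, p11) → 55.1182
  f9: (p4, p8, p5) → 95.0136
  f10: (p4, p6, p5) → 85.2439
  f11: (p3, p13, p0) → 131.0639
  f12: (p3, p6, p0) → 55.2203
  f13: (p3, p11, p7) → 49.6245
  f14: (p3, p13, p7) → 74.5164
  f15: (p3, p4, p11) → 69.1818
  f16: (p3, p4, p6) → 31.5684
Σ area = 1098.762

Euler characteristic 10−24+16 = 2 ✓


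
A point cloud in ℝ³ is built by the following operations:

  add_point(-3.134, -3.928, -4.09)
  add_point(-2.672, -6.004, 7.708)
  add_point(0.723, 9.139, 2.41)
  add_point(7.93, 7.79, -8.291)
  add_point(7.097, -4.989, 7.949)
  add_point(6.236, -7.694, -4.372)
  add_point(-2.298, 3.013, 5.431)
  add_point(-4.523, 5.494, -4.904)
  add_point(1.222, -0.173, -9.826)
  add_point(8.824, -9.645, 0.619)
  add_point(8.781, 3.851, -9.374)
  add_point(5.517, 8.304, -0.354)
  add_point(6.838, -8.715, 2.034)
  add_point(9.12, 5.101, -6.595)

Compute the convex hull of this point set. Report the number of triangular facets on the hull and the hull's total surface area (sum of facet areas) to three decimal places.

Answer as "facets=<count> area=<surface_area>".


Points on the hull: [0, 1, 2, 3, 4, 5, 6, 7, 8, 9, 10, 11, 13] (13 of 14).

Area of each hull facet:
  f1: (p6, p2, p7) → 35.3609
  f2: (p6, p1, p7) → 45.2324
  f3: (p3, p8, p7) → 49.2345
  f4: (p3, p11, p13) → 13.3349
  f5: (p3, p2, p7) → 58.7564
  f6: (p3, p11, p2) → 15.9063
  f7: (p10, p9, p13) → 25.1584
  f8: (p10, p3, p13) → 5.1293
  f9: (p10, p3, p8) → 17.1923
  f10: (p0, p1, p9) → 76.0146
  f11: (p0, p1, p7) → 55.3227
  f12: (p0, p8, p7) → 34.9003
  f13: (p4, p11, p2) → 44.0264
  f14: (p4, p6, p2) → 44.8642
  f15: (p4, p6, p1) → 45.3087
  f16: (p4, p1, p9) → 43.1816
  f17: (p4, p9, p13) → 72.2820
  f18: (p4, p11, p13) → 62.0876
  f19: (p5, p10, p9) → 32.2593
  f20: (p5, p10, p8) → 44.9822
  f21: (p5, p0, p9) → 25.9949
  f22: (p5, p0, p8) → 38.5132
Σ area = 885.043

Check V−E+F: 13 − 33 + 22 = 2.

facets=22 area=885.043


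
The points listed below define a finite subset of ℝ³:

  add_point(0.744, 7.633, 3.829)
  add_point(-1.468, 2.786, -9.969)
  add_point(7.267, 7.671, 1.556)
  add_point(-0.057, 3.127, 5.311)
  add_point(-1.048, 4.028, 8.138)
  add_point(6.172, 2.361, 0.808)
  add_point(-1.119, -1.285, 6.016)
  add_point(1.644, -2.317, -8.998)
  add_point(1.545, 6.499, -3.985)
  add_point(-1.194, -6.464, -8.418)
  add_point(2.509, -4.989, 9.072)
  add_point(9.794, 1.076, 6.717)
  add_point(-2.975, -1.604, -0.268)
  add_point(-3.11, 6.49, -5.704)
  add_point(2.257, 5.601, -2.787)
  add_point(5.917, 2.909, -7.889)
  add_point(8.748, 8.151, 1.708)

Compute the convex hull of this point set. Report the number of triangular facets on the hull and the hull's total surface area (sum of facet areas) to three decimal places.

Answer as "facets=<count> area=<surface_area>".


Extreme-point indices: [0, 1, 4, 6, 7, 8, 9, 10, 11, 12, 13, 15, 16] — 13 of 17 on the boundary.

Area of each hull facet:
  f1: (p10, p9, p11) → 87.5661
  f2: (p15, p9, p11) → 89.1797
  f3: (p4, p10, p11) → 44.9654
  f4: (p16, p15, p11) → 48.8195
  f5: (p16, p4, p11) → 47.8273
  f6: (p1, p9, p13) → 23.7560
  f7: (p1, p15, p13) → 22.5264
  f8: (p6, p4, p10) → 15.9559
  f9: (p8, p15, p13) → 15.6376
  f10: (p8, p16, p13) → 8.1435
  f11: (p8, p16, p15) → 32.0162
  f12: (p0, p4, p13) → 26.5479
  f13: (p0, p16, p13) → 42.5489
  f14: (p0, p16, p4) → 20.9222
  f15: (p7, p15, p9) → 4.9551
  f16: (p7, p1, p9) → 13.8927
  f17: (p7, p1, p15) → 19.7794
  f18: (p12, p10, p9) → 48.7665
  f19: (p12, p6, p10) → 15.3780
  f20: (p12, p9, p13) → 47.0121
  f21: (p12, p4, p13) → 50.2179
  f22: (p12, p6, p4) → 17.1678
Σ area = 743.582

Check V−E+F: 13 − 33 + 22 = 2.

facets=22 area=743.582


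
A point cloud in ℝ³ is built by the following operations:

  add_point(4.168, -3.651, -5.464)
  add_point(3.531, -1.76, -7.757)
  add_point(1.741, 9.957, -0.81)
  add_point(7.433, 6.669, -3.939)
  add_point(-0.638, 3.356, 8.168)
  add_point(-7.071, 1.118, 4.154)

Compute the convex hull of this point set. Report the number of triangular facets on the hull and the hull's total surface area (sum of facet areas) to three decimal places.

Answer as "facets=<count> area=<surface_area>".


facets=8 area=386.713

Points on the hull: [0, 1, 2, 3, 4, 5] (6 of 6).

Triangle areas on the boundary:
  f1: (p4, p0, p5) → 60.3508
  f2: (p4, p0, p3) → 78.8019
  f3: (p1, p0, p5) → 23.4382
  f4: (p1, p0, p3) → 15.0809
  f5: (p2, p1, p5) → 88.3362
  f6: (p2, p1, p3) → 35.4986
  f7: (p2, p4, p5) → 44.9440
  f8: (p2, p4, p3) → 40.2624
Σ area = 386.713

Euler characteristic 6−12+8 = 2 ✓


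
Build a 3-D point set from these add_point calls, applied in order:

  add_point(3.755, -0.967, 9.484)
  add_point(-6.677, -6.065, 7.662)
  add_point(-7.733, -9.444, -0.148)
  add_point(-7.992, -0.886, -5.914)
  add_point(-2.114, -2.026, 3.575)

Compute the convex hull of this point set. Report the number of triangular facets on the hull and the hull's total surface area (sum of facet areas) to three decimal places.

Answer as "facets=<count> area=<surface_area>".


Hull vertices (4/5): indices [0, 1, 2, 3].

Triangle areas on the boundary:
  f1: (p2, p0, p3) → 88.6111
  f2: (p1, p0, p3) → 85.5252
  f3: (p1, p2, p3) → 43.4918
  f4: (p1, p2, p0) → 45.6976
Σ area = 263.326

Check V−E+F: 4 − 6 + 4 = 2.

facets=4 area=263.326


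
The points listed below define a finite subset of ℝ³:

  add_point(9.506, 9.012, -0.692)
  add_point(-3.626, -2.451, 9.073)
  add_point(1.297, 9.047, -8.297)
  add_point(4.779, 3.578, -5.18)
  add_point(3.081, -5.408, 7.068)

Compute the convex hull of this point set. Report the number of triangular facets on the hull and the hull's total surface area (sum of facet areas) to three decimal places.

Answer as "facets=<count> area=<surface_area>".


5 of the 5 inputs are extreme points: [0, 1, 2, 3, 4].

Per-facet area ½‖(b−a)×(c−a)‖:
  f1: (p4, p0, p1) → 66.3566
  f2: (p2, p0, p1) → 110.5581
  f3: (p3, p4, p1) → 57.8891
  f4: (p3, p2, p1) → 58.5939
  f5: (p3, p4, p0) → 64.8506
  f6: (p3, p2, p0) → 30.5215
Σ area = 388.770

Euler characteristic 5−9+6 = 2 ✓

facets=6 area=388.770


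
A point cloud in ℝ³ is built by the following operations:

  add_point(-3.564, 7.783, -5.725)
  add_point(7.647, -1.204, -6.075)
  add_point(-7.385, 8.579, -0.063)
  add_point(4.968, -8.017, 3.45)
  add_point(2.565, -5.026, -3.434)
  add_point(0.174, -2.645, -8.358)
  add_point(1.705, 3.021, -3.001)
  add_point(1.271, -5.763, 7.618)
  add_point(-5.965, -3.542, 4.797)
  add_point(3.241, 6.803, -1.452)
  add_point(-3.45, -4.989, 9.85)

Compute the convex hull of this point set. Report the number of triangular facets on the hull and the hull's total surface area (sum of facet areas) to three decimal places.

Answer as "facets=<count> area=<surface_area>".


Hull vertices (10/11): indices [0, 1, 2, 3, 4, 5, 7, 8, 9, 10].

Facet areas (half cross-product norm):
  f1: (p9, p10, p2) → 90.0352
  f2: (p9, p3, p1) → 61.5163
  f3: (p8, p10, p2) → 30.7123
  f4: (p8, p5, p2) → 89.6320
  f5: (p8, p3, p10) → 31.8662
  f6: (p8, p3, p5) → 76.4427
  f7: (p4, p5, p1) → 19.9387
  f8: (p4, p3, p1) → 25.6993
  f9: (p4, p3, p5) → 2.5604
  f10: (p0, p5, p1) → 45.1046
  f11: (p0, p9, p1) → 40.4563
  f12: (p0, p5, p2) → 34.3719
  f13: (p0, p9, p2) → 27.8038
  f14: (p7, p3, p10) → 6.9700
  f15: (p7, p9, p10) → 40.0269
  f16: (p7, p9, p3) → 46.1904
Σ area = 669.327

Check V−E+F: 10 − 24 + 16 = 2.

facets=16 area=669.327


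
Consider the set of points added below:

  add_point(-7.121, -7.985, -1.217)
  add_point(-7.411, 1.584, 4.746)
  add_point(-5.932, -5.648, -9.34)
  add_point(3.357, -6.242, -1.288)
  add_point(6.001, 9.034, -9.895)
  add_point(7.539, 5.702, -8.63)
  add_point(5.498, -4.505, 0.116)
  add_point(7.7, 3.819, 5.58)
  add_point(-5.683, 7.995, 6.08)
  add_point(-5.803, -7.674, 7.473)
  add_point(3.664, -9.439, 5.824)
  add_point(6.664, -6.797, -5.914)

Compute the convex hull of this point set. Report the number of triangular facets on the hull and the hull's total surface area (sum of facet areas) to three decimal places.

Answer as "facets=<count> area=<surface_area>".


10 of the 12 inputs are extreme points: [0, 1, 2, 4, 5, 7, 8, 9, 10, 11].

Facet areas (half cross-product norm):
  f1: (p9, p10, p7) → 67.2838
  f2: (p11, p2, p4) → 105.1407
  f3: (p11, p10, p7) → 82.2209
  f4: (p8, p9, p1) → 19.9289
  f5: (p8, p9, p7) → 105.7301
  f6: (p8, p4, p7) → 113.6824
  f7: (p8, p2, p1) → 43.8211
  f8: (p8, p2, p4) → 168.8032
  f9: (p0, p9, p10) → 42.9475
  f10: (p0, p11, p10) → 75.6675
  f11: (p0, p11, p2) → 55.3841
  f12: (p0, p2, p1) → 46.2875
  f13: (p0, p9, p1) → 41.4692
  f14: (p5, p4, p7) → 24.9813
  f15: (p5, p11, p7) → 86.5074
  f16: (p5, p11, p4) → 11.8720
Σ area = 1091.728

Euler: V−E+F = 10−24+16 = 2.

facets=16 area=1091.728


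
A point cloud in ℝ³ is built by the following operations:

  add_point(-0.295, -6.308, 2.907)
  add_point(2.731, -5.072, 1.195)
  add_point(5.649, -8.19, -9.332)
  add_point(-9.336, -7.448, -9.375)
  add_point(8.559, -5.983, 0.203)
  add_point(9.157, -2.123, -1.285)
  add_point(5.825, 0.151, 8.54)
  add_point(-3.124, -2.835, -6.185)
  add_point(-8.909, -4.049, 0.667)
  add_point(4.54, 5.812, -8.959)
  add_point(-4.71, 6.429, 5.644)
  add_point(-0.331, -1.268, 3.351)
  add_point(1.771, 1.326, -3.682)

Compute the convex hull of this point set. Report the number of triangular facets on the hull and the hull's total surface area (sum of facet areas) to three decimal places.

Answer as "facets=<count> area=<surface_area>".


Hull vertices (9/13): indices [0, 2, 3, 4, 5, 6, 8, 9, 10].

Triangle areas on the boundary:
  f1: (p9, p10, p3) → 155.9222
  f2: (p9, p6, p5) → 59.9768
  f3: (p9, p6, p10) → 104.9079
  f4: (p4, p6, p5) → 21.8487
  f5: (p8, p10, p3) → 48.7257
  f6: (p8, p6, p10) → 77.6449
  f7: (p2, p9, p5) → 62.0771
  f8: (p2, p4, p5) → 21.2488
  f9: (p2, p9, p3) → 104.5375
  f10: (p0, p4, p6) → 44.2473
  f11: (p0, p8, p6) → 41.1599
  f12: (p0, p8, p3) → 47.8296
  f13: (p0, p2, p3) → 92.7090
  f14: (p0, p2, p4) → 47.2909
Σ area = 930.126

Euler characteristic 9−21+14 = 2 ✓

facets=14 area=930.126


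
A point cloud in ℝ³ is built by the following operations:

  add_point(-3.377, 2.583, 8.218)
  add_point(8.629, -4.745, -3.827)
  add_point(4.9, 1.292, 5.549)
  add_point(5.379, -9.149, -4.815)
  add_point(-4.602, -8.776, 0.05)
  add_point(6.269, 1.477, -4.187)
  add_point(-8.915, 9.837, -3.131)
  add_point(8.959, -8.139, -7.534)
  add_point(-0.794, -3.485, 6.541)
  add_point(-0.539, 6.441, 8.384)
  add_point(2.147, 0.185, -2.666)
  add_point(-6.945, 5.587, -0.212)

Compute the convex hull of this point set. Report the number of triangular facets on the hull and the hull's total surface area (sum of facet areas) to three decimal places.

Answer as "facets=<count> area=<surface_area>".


Points on the hull: [0, 1, 2, 3, 4, 5, 6, 7, 8, 9] (10 of 12).

Facet areas (half cross-product norm):
  f1: (p5, p7, p6) → 66.8530
  f2: (p5, p9, p6) → 104.9436
  f3: (p4, p7, p6) → 150.1807
  f4: (p4, p3, p7) → 8.0619
  f5: (p4, p8, p3) → 51.0531
  f6: (p0, p9, p6) → 34.5072
  f7: (p0, p8, p9) → 14.1054
  f8: (p0, p4, p6) → 101.9087
  f9: (p0, p4, p8) → 26.5493
  f10: (p2, p5, p9) → 35.4929
  f11: (p2, p8, p9) → 29.6711
  f12: (p2, p8, p3) → 52.0152
  f13: (p1, p5, p7) → 13.2661
  f14: (p1, p2, p5) → 32.7589
  f15: (p1, p3, p7) → 10.9229
  f16: (p1, p2, p3) → 30.4703
Σ area = 762.760

Euler characteristic 10−24+16 = 2 ✓

facets=16 area=762.760


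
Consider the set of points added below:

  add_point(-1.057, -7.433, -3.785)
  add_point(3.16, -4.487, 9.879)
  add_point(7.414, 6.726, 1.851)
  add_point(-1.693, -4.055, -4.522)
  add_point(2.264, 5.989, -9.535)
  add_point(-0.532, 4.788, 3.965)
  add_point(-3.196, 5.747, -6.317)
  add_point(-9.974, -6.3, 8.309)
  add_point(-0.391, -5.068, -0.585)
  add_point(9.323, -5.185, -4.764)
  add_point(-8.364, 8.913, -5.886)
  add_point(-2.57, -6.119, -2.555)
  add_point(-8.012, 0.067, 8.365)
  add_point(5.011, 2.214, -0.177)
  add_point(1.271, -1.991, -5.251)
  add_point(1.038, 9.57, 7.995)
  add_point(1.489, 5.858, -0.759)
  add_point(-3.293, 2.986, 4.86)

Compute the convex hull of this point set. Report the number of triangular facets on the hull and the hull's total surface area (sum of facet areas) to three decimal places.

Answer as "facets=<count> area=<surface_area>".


facets=14 area=1102.555

Points on the hull: [0, 1, 2, 4, 7, 9, 10, 12, 15] (9 of 18).

Area of each hull facet:
  f1: (p0, p4, p9) → 71.7121
  f2: (p0, p1, p7) → 88.3803
  f3: (p0, p1, p9) → 75.6286
  f4: (p12, p1, p7) → 40.3551
  f5: (p12, p1, p15) → 74.4995
  f6: (p2, p4, p9) → 77.6936
  f7: (p2, p4, p15) → 54.8083
  f8: (p2, p1, p9) → 92.4521
  f9: (p2, p1, p15) → 63.3020
  f10: (p10, p0, p7) → 132.6645
  f11: (p10, p0, p4) → 86.5188
  f12: (p10, p12, p7) → 48.7030
  f13: (p10, p4, p15) → 94.4868
  f14: (p10, p12, p15) → 101.3506
Σ area = 1102.555

Check V−E+F: 9 − 21 + 14 = 2.


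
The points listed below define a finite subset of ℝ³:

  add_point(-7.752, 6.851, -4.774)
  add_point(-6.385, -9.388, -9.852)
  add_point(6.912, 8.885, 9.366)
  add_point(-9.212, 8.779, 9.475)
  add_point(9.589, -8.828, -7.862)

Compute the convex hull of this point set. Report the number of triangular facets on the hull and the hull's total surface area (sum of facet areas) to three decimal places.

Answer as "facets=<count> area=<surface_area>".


Points on the hull: [0, 1, 2, 3, 4] (5 of 5).

Per-facet area ½‖(b−a)×(c−a)‖:
  f1: (p1, p4, p3) → 214.8243
  f2: (p2, p4, p3) → 199.2161
  f3: (p0, p1, p3) → 111.4628
  f4: (p0, p2, p3) → 115.8570
  f5: (p0, p1, p4) → 137.4629
  f6: (p0, p2, p4) → 224.2274
Σ area = 1003.051

Check V−E+F: 5 − 9 + 6 = 2.

facets=6 area=1003.051


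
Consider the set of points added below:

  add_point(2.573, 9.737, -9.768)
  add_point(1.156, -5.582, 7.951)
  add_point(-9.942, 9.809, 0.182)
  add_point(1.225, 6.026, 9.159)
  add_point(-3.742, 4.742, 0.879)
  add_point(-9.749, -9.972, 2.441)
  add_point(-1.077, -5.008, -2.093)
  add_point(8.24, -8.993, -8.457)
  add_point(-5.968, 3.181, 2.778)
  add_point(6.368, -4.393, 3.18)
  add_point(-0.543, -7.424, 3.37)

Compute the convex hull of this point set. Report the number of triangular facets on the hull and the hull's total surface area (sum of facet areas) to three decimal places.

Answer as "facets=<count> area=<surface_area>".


facets=10 area=1117.059

Hull vertices (7/11): indices [0, 1, 2, 3, 5, 7, 9].

Facet areas (half cross-product norm):
  f1: (p3, p5, p2) → 139.2792
  f2: (p1, p5, p7) → 117.2667
  f3: (p1, p3, p5) → 69.9134
  f4: (p0, p5, p2) → 158.8968
  f5: (p0, p5, p7) → 203.5434
  f6: (p0, p3, p2) → 115.7214
  f7: (p9, p1, p7) → 34.0659
  f8: (p9, p1, p3) → 41.6012
  f9: (p9, p0, p7) → 117.1877
  f10: (p9, p0, p3) → 119.5828
Σ area = 1117.059

Euler: V−E+F = 7−15+10 = 2.


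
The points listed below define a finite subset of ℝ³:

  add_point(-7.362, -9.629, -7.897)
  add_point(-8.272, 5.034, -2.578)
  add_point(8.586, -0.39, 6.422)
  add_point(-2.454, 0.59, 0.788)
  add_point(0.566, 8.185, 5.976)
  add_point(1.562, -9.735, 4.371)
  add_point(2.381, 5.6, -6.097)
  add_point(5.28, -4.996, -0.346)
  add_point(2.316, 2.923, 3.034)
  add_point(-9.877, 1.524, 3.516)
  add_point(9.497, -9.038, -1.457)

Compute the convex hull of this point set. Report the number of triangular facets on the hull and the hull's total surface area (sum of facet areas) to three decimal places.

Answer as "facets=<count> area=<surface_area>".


8 of the 11 inputs are extreme points: [0, 1, 2, 4, 5, 6, 9, 10].

Area of each hull facet:
  f1: (p6, p0, p10) → 135.5134
  f2: (p5, p4, p9) → 98.7827
  f3: (p5, p0, p9) → 107.8389
  f4: (p5, p0, p10) → 74.8664
  f5: (p1, p0, p9) → 55.6618
  f6: (p1, p6, p0) → 87.1801
  f7: (p1, p4, p9) → 43.7765
  f8: (p1, p6, p4) → 63.2635
  f9: (p2, p5, p10) → 52.8997
  f10: (p2, p5, p4) → 68.7816
  f11: (p2, p6, p10) → 86.7852
  f12: (p2, p6, p4) → 71.6187
Σ area = 946.969

Euler: V−E+F = 8−18+12 = 2.

facets=12 area=946.969


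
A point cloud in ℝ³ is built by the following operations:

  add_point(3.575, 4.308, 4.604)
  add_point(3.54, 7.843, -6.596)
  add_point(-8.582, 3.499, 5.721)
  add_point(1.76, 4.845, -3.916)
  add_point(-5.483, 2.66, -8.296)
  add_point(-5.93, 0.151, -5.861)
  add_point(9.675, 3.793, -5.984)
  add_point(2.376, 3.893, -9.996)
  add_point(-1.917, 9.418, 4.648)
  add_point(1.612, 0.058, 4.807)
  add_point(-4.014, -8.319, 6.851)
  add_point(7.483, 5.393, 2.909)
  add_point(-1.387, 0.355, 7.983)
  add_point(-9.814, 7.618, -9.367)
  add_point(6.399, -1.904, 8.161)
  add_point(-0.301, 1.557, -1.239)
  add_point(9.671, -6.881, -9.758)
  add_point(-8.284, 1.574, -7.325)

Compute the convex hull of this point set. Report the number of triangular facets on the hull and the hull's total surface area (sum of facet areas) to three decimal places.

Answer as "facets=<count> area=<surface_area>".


facets=20 area=1171.585

Extreme-point indices: [1, 2, 6, 7, 8, 10, 11, 12, 13, 14, 16, 17] — 12 of 18 on the boundary.

Triangle areas on the boundary:
  f1: (p1, p8, p13) → 83.3881
  f2: (p2, p8, p13) → 68.5440
  f3: (p14, p16, p6) → 88.2131
  f4: (p14, p16, p10) → 115.6430
  f5: (p17, p16, p13) → 54.2896
  f6: (p17, p16, p10) → 166.5284
  f7: (p17, p2, p13) → 42.6528
  f8: (p17, p2, p10) → 83.7641
  f9: (p7, p16, p6) → 46.6215
  f10: (p7, p1, p6) → 19.4028
  f11: (p7, p16, p13) → 52.3555
  f12: (p7, p1, p13) → 34.0495
  f13: (p11, p14, p6) → 37.7162
  f14: (p11, p14, p8) → 46.6945
  f15: (p11, p1, p6) → 33.5201
  f16: (p11, p1, p8) → 52.7120
  f17: (p12, p2, p10) → 37.2029
  f18: (p12, p14, p10) → 37.0282
  f19: (p12, p2, p8) → 34.1232
  f20: (p12, p14, p8) → 37.1357
Σ area = 1171.585

Check V−E+F: 12 − 30 + 20 = 2.


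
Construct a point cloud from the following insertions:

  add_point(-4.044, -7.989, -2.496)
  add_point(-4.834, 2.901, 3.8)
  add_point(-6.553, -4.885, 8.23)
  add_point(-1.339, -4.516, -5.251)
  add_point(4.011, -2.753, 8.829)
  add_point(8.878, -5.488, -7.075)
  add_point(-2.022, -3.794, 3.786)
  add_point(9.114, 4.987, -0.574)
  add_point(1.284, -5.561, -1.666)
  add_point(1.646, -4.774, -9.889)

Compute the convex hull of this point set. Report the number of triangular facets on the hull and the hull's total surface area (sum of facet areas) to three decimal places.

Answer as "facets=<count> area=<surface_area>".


8 of the 10 inputs are extreme points: [0, 1, 2, 3, 4, 5, 7, 9].

Facet areas (half cross-product norm):
  f1: (p1, p9, p7) → 105.8679
  f2: (p1, p4, p2) → 46.5360
  f3: (p1, p4, p7) → 73.3435
  f4: (p0, p4, p2) → 61.3960
  f5: (p0, p1, p2) → 50.3298
  f6: (p5, p0, p9) → 37.3745
  f7: (p5, p0, p4) → 98.1891
  f8: (p5, p9, p7) → 47.6364
  f9: (p5, p4, p7) → 80.7214
  f10: (p3, p1, p9) → 19.9751
  f11: (p3, p0, p9) → 10.2953
  f12: (p3, p0, p1) → 31.4159
Σ area = 663.081

Euler characteristic 8−18+12 = 2 ✓

facets=12 area=663.081


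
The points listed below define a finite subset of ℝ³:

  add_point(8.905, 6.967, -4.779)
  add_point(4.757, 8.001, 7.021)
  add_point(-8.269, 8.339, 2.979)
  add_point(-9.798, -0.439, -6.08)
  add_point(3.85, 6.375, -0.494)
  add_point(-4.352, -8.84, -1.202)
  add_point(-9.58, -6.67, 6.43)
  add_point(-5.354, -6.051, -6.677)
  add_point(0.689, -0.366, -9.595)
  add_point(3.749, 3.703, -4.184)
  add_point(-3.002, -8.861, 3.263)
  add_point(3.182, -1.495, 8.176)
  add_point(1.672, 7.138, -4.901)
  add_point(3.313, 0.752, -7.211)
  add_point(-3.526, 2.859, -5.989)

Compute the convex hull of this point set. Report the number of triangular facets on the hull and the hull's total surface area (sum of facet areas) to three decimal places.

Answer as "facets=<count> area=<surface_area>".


facets=20 area=974.602

Extreme-point indices: [0, 1, 2, 3, 5, 6, 7, 8, 10, 11, 12, 13] — 12 of 15 on the boundary.

Area of each hull facet:
  f1: (p1, p2, p0) → 85.5473
  f2: (p12, p2, p3) → 73.7590
  f3: (p12, p2, p0) → 29.3229
  f4: (p12, p8, p3) → 49.1700
  f5: (p12, p8, p0) → 32.0615
  f6: (p6, p2, p3) → 83.7665
  f7: (p6, p1, p2) → 105.4301
  f8: (p7, p8, p3) → 31.5453
  f9: (p7, p6, p3) → 48.1425
  f10: (p13, p10, p0) → 58.1027
  f11: (p13, p8, p0) → 8.5991
  f12: (p11, p6, p10) → 40.9147
  f13: (p11, p6, p1) → 58.2927
  f14: (p11, p10, p0) → 87.4450
  f15: (p11, p1, p0) → 60.6169
  f16: (p5, p13, p10) → 30.7722
  f17: (p5, p13, p8) → 24.0294
  f18: (p5, p7, p8) → 24.1536
  f19: (p5, p6, p10) → 17.5857
  f20: (p5, p7, p6) → 25.3451
Σ area = 974.602

Euler characteristic 12−30+20 = 2 ✓


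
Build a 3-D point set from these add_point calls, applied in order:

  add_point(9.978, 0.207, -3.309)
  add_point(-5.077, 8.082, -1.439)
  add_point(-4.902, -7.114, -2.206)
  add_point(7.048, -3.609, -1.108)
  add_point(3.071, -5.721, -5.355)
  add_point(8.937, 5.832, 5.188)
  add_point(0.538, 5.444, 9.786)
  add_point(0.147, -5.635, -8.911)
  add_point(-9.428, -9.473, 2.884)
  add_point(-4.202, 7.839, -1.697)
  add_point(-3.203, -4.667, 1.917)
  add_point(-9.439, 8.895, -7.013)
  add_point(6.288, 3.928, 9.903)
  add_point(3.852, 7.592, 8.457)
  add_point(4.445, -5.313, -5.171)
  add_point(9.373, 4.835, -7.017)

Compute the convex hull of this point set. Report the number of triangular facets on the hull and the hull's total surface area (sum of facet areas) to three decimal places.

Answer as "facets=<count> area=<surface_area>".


facets=20 area=1088.601

Hull vertices (12/16): indices [0, 3, 4, 5, 6, 7, 8, 11, 12, 13, 14, 15].

Facet areas (half cross-product norm):
  f1: (p7, p8, p11) → 134.0454
  f2: (p5, p12, p0) → 24.5871
  f3: (p6, p8, p11) → 172.1798
  f4: (p6, p12, p8) → 54.3367
  f5: (p15, p7, p11) → 118.6202
  f6: (p15, p5, p0) → 30.4337
  f7: (p3, p12, p0) → 35.3365
  f8: (p3, p12, p8) → 119.7160
  f9: (p13, p5, p12) → 12.7597
  f10: (p13, p6, p12) → 9.6109
  f11: (p13, p6, p11) → 41.3034
  f12: (p13, p15, p11) → 149.6139
  f13: (p13, p15, p5) → 31.7309
  f14: (p14, p3, p8) → 42.0791
  f15: (p14, p3, p0) → 13.2864
  f16: (p14, p15, p0) → 22.6926
  f17: (p14, p15, p7) → 31.4146
  f18: (p4, p7, p8) → 35.3626
  f19: (p4, p14, p8) → 7.1051
  f20: (p4, p14, p7) → 2.3861
Σ area = 1088.601

Euler characteristic 12−30+20 = 2 ✓


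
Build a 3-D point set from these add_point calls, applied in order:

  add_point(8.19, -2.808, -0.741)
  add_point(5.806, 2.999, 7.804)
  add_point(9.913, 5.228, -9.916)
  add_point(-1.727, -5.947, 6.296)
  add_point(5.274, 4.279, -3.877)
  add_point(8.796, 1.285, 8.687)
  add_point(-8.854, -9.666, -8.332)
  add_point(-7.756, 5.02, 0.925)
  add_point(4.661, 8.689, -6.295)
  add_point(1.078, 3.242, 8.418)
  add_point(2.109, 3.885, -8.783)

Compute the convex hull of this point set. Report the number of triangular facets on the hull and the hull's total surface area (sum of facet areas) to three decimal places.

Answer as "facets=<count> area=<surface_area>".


10 of the 11 inputs are extreme points: [0, 1, 2, 3, 5, 6, 7, 8, 9, 10].

Per-facet area ½‖(b−a)×(c−a)‖:
  f1: (p5, p8, p2) → 62.3771
  f2: (p10, p2, p6) → 46.3221
  f3: (p10, p8, p2) → 20.8272
  f4: (p10, p7, p6) → 110.8976
  f5: (p10, p7, p8) → 41.4754
  f6: (p0, p2, p6) → 122.2041
  f7: (p0, p5, p2) → 57.7080
  f8: (p3, p7, p6) → 106.2457
  f9: (p3, p0, p6) → 104.3042
  f10: (p3, p0, p5) → 60.1339
  f11: (p9, p7, p8) → 83.3322
  f12: (p9, p3, p5) → 39.1359
  f13: (p9, p3, p7) → 56.3555
  f14: (p1, p5, p8) → 23.9051
  f15: (p1, p9, p8) → 36.3817
  f16: (p1, p9, p5) → 4.7999
Σ area = 976.406

Euler: V−E+F = 10−24+16 = 2.

facets=16 area=976.406


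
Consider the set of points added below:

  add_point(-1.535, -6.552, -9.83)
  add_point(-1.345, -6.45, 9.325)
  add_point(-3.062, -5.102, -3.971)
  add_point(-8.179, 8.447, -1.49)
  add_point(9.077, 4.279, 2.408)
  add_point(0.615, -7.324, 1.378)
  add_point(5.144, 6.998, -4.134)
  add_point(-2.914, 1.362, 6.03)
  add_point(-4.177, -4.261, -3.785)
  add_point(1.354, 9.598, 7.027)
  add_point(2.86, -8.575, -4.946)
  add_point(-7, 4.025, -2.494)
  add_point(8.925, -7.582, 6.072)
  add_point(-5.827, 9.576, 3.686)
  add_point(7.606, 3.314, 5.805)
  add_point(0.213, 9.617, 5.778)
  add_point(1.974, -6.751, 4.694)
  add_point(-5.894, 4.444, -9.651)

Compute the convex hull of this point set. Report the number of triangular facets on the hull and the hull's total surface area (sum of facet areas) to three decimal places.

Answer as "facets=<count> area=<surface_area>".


facets=24 area=1048.772

Extreme-point indices: [0, 1, 3, 4, 6, 8, 9, 10, 11, 12, 13, 14, 15, 17] — 14 of 18 on the boundary.

Triangle areas on the boundary:
  f1: (p12, p10, p4) → 77.0826
  f2: (p12, p1, p10) → 67.1469
  f3: (p6, p10, p4) → 62.2950
  f4: (p6, p9, p4) → 41.7162
  f5: (p6, p17, p3) → 57.1147
  f6: (p13, p1, p3) → 49.7597
  f7: (p13, p9, p1) → 64.8038
  f8: (p13, p6, p3) → 38.7704
  f9: (p14, p12, p4) → 20.4577
  f10: (p14, p9, p4) → 16.7238
  f11: (p14, p12, p1) → 58.1322
  f12: (p14, p9, p1) → 61.3180
  f13: (p0, p6, p10) → 53.4634
  f14: (p0, p6, p17) → 73.9261
  f15: (p0, p8, p17) → 36.7326
  f16: (p0, p1, p10) → 46.0247
  f17: (p0, p8, p1) → 33.7315
  f18: (p11, p1, p3) → 33.4896
  f19: (p11, p8, p1) → 59.9475
  f20: (p11, p17, p3) → 16.6666
  f21: (p11, p8, p17) → 31.7840
  f22: (p15, p6, p9) → 9.0207
  f23: (p15, p13, p9) → 2.5802
  f24: (p15, p13, p6) → 36.0840
Σ area = 1048.772

Euler: V−E+F = 14−36+24 = 2.


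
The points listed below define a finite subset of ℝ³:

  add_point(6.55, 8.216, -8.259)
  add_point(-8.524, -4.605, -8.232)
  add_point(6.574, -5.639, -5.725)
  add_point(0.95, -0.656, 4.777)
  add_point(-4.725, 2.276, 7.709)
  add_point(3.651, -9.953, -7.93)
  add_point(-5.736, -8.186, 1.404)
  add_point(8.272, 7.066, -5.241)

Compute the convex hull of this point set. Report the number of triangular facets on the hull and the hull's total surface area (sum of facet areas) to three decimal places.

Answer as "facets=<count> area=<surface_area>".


Points on the hull: [0, 1, 2, 3, 4, 5, 6, 7] (8 of 8).

Facet areas (half cross-product norm):
  f1: (p6, p5, p1) → 65.0676
  f2: (p6, p4, p1) → 63.9562
  f3: (p0, p5, p1) → 118.3955
  f4: (p0, p4, p1) → 160.2067
  f5: (p0, p4, p7) → 32.8767
  f6: (p3, p4, p7) → 45.3329
  f7: (p3, p6, p5) → 70.3433
  f8: (p3, p6, p4) → 37.2006
  f9: (p2, p3, p7) → 77.4176
  f10: (p2, p3, p5) → 33.7000
  f11: (p2, p0, p7) → 22.9104
  f12: (p2, p0, p5) → 29.2546
Σ area = 756.662

Euler: V−E+F = 8−18+12 = 2.

facets=12 area=756.662
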